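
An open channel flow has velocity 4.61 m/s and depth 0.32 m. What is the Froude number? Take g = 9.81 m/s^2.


The Froude number is defined as Fr = V / sqrt(g*y).
g*y = 9.81 * 0.32 = 3.1392.
sqrt(g*y) = sqrt(3.1392) = 1.7718.
Fr = 4.61 / 1.7718 = 2.6019.

2.6019


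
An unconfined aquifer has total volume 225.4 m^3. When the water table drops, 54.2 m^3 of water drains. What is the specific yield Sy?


Specific yield Sy = Volume drained / Total volume.
Sy = 54.2 / 225.4
   = 0.2405.

0.2405


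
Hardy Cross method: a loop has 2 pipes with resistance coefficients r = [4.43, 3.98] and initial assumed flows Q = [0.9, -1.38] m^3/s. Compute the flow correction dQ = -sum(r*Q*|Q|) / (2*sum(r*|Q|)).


Numerator terms (r*Q*|Q|): 4.43*0.9*|0.9| = 3.5883; 3.98*-1.38*|-1.38| = -7.5795.
Sum of numerator = -3.9912.
Denominator terms (r*|Q|): 4.43*|0.9| = 3.987; 3.98*|-1.38| = 5.4924.
2 * sum of denominator = 2 * 9.4794 = 18.9588.
dQ = --3.9912 / 18.9588 = 0.2105 m^3/s.

0.2105


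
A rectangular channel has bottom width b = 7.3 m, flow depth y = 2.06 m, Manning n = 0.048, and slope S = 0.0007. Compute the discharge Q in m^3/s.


For a rectangular channel, the cross-sectional area A = b * y = 7.3 * 2.06 = 15.04 m^2.
The wetted perimeter P = b + 2y = 7.3 + 2*2.06 = 11.42 m.
Hydraulic radius R = A/P = 15.04/11.42 = 1.3168 m.
Velocity V = (1/n)*R^(2/3)*S^(1/2) = (1/0.048)*1.3168^(2/3)*0.0007^(1/2) = 0.6622 m/s.
Discharge Q = A * V = 15.04 * 0.6622 = 9.958 m^3/s.

9.958


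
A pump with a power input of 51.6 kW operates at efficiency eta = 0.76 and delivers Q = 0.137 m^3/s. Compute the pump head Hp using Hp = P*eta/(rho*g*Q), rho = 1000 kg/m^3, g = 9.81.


Pump head formula: Hp = P * eta / (rho * g * Q).
Numerator: P * eta = 51.6 * 1000 * 0.76 = 39216.0 W.
Denominator: rho * g * Q = 1000 * 9.81 * 0.137 = 1343.97.
Hp = 39216.0 / 1343.97 = 29.18 m.

29.18


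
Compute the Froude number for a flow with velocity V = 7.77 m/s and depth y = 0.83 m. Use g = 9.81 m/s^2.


The Froude number is defined as Fr = V / sqrt(g*y).
g*y = 9.81 * 0.83 = 8.1423.
sqrt(g*y) = sqrt(8.1423) = 2.8535.
Fr = 7.77 / 2.8535 = 2.723.

2.723


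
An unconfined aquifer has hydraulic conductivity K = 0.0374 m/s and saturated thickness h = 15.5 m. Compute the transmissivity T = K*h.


Transmissivity is defined as T = K * h.
T = 0.0374 * 15.5
  = 0.5797 m^2/s.

0.5797


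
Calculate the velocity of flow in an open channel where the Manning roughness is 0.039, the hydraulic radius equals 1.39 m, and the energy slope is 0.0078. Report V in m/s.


Manning's equation gives V = (1/n) * R^(2/3) * S^(1/2).
First, compute R^(2/3) = 1.39^(2/3) = 1.2455.
Next, S^(1/2) = 0.0078^(1/2) = 0.088318.
Then 1/n = 1/0.039 = 25.64.
V = 25.64 * 1.2455 * 0.088318 = 2.8205 m/s.

2.8205


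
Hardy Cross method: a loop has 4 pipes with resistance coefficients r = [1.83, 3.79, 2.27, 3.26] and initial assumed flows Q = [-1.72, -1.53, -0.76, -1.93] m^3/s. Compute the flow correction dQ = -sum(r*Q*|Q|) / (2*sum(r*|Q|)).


Numerator terms (r*Q*|Q|): 1.83*-1.72*|-1.72| = -5.4139; 3.79*-1.53*|-1.53| = -8.872; 2.27*-0.76*|-0.76| = -1.3112; 3.26*-1.93*|-1.93| = -12.1432.
Sum of numerator = -27.7402.
Denominator terms (r*|Q|): 1.83*|-1.72| = 3.1476; 3.79*|-1.53| = 5.7987; 2.27*|-0.76| = 1.7252; 3.26*|-1.93| = 6.2918.
2 * sum of denominator = 2 * 16.9633 = 33.9266.
dQ = --27.7402 / 33.9266 = 0.8177 m^3/s.

0.8177


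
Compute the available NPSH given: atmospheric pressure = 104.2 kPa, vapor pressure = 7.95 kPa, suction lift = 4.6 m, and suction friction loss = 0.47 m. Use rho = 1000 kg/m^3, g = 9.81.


NPSHa = p_atm/(rho*g) - z_s - hf_s - p_vap/(rho*g).
p_atm/(rho*g) = 104.2*1000 / (1000*9.81) = 10.622 m.
p_vap/(rho*g) = 7.95*1000 / (1000*9.81) = 0.81 m.
NPSHa = 10.622 - 4.6 - 0.47 - 0.81
      = 4.74 m.

4.74


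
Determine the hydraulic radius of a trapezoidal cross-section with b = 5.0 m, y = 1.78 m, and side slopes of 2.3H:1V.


For a trapezoidal section with side slope z:
A = (b + z*y)*y = (5.0 + 2.3*1.78)*1.78 = 16.187 m^2.
P = b + 2*y*sqrt(1 + z^2) = 5.0 + 2*1.78*sqrt(1 + 2.3^2) = 13.928 m.
R = A/P = 16.187 / 13.928 = 1.1622 m.

1.1622


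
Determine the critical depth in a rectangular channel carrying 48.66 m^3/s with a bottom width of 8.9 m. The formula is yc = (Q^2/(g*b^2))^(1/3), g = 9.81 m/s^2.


Using yc = (Q^2 / (g * b^2))^(1/3):
Q^2 = 48.66^2 = 2367.8.
g * b^2 = 9.81 * 8.9^2 = 9.81 * 79.21 = 777.05.
Q^2 / (g*b^2) = 2367.8 / 777.05 = 3.0472.
yc = 3.0472^(1/3) = 1.4498 m.

1.4498


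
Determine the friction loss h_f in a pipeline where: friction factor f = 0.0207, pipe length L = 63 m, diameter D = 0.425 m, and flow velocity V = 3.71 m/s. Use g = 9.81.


Darcy-Weisbach equation: h_f = f * (L/D) * V^2/(2g).
f * L/D = 0.0207 * 63/0.425 = 3.0685.
V^2/(2g) = 3.71^2 / (2*9.81) = 13.7641 / 19.62 = 0.7015 m.
h_f = 3.0685 * 0.7015 = 2.153 m.

2.153


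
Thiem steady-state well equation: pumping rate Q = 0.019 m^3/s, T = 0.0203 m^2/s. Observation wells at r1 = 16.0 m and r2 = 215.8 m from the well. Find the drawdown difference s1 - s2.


Thiem equation: s1 - s2 = Q/(2*pi*T) * ln(r2/r1).
ln(r2/r1) = ln(215.8/16.0) = 2.6018.
Q/(2*pi*T) = 0.019 / (2*pi*0.0203) = 0.019 / 0.1275 = 0.149.
s1 - s2 = 0.149 * 2.6018 = 0.3876 m.

0.3876


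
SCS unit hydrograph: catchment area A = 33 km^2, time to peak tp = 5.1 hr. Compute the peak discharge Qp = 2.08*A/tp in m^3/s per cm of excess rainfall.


SCS formula: Qp = 2.08 * A / tp.
Qp = 2.08 * 33 / 5.1
   = 68.64 / 5.1
   = 13.46 m^3/s per cm.

13.46


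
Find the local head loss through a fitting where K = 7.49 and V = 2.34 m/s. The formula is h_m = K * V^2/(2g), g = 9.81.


Minor loss formula: h_m = K * V^2/(2g).
V^2 = 2.34^2 = 5.4756.
V^2/(2g) = 5.4756 / 19.62 = 0.2791 m.
h_m = 7.49 * 0.2791 = 2.0903 m.

2.0903


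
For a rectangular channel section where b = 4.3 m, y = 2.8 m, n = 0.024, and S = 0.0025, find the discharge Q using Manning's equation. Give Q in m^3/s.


For a rectangular channel, the cross-sectional area A = b * y = 4.3 * 2.8 = 12.04 m^2.
The wetted perimeter P = b + 2y = 4.3 + 2*2.8 = 9.9 m.
Hydraulic radius R = A/P = 12.04/9.9 = 1.2162 m.
Velocity V = (1/n)*R^(2/3)*S^(1/2) = (1/0.024)*1.2162^(2/3)*0.0025^(1/2) = 2.3737 m/s.
Discharge Q = A * V = 12.04 * 2.3737 = 28.579 m^3/s.

28.579


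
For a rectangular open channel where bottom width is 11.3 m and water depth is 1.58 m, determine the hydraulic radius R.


For a rectangular section:
Flow area A = b * y = 11.3 * 1.58 = 17.85 m^2.
Wetted perimeter P = b + 2y = 11.3 + 2*1.58 = 14.46 m.
Hydraulic radius R = A/P = 17.85 / 14.46 = 1.2347 m.

1.2347


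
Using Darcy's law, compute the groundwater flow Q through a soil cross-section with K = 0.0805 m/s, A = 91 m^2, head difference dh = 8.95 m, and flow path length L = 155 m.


Darcy's law: Q = K * A * i, where i = dh/L.
Hydraulic gradient i = 8.95 / 155 = 0.057742.
Q = 0.0805 * 91 * 0.057742
  = 0.423 m^3/s.

0.423


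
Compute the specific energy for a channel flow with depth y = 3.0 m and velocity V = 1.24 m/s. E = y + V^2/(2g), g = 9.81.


Specific energy E = y + V^2/(2g).
Velocity head = V^2/(2g) = 1.24^2 / (2*9.81) = 1.5376 / 19.62 = 0.0784 m.
E = 3.0 + 0.0784 = 3.0784 m.

3.0784


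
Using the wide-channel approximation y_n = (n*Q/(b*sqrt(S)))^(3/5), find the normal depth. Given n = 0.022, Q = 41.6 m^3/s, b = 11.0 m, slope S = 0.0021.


We use the wide-channel approximation y_n = (n*Q/(b*sqrt(S)))^(3/5).
sqrt(S) = sqrt(0.0021) = 0.045826.
Numerator: n*Q = 0.022 * 41.6 = 0.9152.
Denominator: b*sqrt(S) = 11.0 * 0.045826 = 0.504086.
arg = 1.8156.
y_n = 1.8156^(3/5) = 1.4302 m.

1.4302


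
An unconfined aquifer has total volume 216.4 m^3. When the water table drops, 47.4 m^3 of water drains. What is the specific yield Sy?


Specific yield Sy = Volume drained / Total volume.
Sy = 47.4 / 216.4
   = 0.219.

0.219


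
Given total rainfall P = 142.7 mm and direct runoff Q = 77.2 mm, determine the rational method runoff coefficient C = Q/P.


The runoff coefficient C = runoff depth / rainfall depth.
C = 77.2 / 142.7
  = 0.541.

0.541


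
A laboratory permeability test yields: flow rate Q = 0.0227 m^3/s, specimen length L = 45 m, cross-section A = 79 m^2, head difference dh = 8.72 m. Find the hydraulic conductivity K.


From K = Q*L / (A*dh):
Numerator: Q*L = 0.0227 * 45 = 1.0215.
Denominator: A*dh = 79 * 8.72 = 688.88.
K = 1.0215 / 688.88 = 0.001483 m/s.

0.001483


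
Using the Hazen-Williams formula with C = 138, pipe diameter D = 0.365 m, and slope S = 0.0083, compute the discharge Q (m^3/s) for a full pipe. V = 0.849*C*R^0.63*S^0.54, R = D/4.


For a full circular pipe, R = D/4 = 0.365/4 = 0.0912 m.
V = 0.849 * 138 * 0.0912^0.63 * 0.0083^0.54
  = 0.849 * 138 * 0.221282 * 0.075215
  = 1.95 m/s.
Pipe area A = pi*D^2/4 = pi*0.365^2/4 = 0.1046 m^2.
Q = A * V = 0.1046 * 1.95 = 0.204 m^3/s.

0.204


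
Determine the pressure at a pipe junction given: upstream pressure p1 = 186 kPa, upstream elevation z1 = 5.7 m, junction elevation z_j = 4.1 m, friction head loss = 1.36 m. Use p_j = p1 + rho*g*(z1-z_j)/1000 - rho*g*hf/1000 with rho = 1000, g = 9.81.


Junction pressure: p_j = p1 + rho*g*(z1 - z_j)/1000 - rho*g*hf/1000.
Elevation term = 1000*9.81*(5.7 - 4.1)/1000 = 15.696 kPa.
Friction term = 1000*9.81*1.36/1000 = 13.342 kPa.
p_j = 186 + 15.696 - 13.342 = 188.35 kPa.

188.35


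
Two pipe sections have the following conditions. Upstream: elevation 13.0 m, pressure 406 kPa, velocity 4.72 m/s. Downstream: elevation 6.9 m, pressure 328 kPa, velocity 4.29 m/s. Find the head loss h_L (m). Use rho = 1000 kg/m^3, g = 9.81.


Total head at each section: H = z + p/(rho*g) + V^2/(2g).
H1 = 13.0 + 406*1000/(1000*9.81) + 4.72^2/(2*9.81)
   = 13.0 + 41.386 + 1.1355
   = 55.522 m.
H2 = 6.9 + 328*1000/(1000*9.81) + 4.29^2/(2*9.81)
   = 6.9 + 33.435 + 0.938
   = 41.273 m.
h_L = H1 - H2 = 55.522 - 41.273 = 14.249 m.

14.249


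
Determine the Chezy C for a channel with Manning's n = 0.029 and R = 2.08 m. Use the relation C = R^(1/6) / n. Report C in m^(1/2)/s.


The Chezy coefficient relates to Manning's n through C = R^(1/6) / n.
R^(1/6) = 2.08^(1/6) = 1.129823.
C = 1.129823 / 0.029 = 38.96 m^(1/2)/s.

38.96


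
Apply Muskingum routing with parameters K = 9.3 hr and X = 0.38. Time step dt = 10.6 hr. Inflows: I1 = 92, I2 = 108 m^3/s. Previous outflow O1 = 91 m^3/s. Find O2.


Muskingum coefficients:
denom = 2*K*(1-X) + dt = 2*9.3*(1-0.38) + 10.6 = 22.132.
C0 = (dt - 2*K*X)/denom = (10.6 - 2*9.3*0.38)/22.132 = 0.1596.
C1 = (dt + 2*K*X)/denom = (10.6 + 2*9.3*0.38)/22.132 = 0.7983.
C2 = (2*K*(1-X) - dt)/denom = 0.0421.
O2 = C0*I2 + C1*I1 + C2*O1
   = 0.1596*108 + 0.7983*92 + 0.0421*91
   = 94.51 m^3/s.

94.51


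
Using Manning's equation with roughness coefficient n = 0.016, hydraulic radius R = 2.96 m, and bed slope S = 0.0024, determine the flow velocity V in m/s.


Manning's equation gives V = (1/n) * R^(2/3) * S^(1/2).
First, compute R^(2/3) = 2.96^(2/3) = 2.0616.
Next, S^(1/2) = 0.0024^(1/2) = 0.04899.
Then 1/n = 1/0.016 = 62.5.
V = 62.5 * 2.0616 * 0.04899 = 6.3122 m/s.

6.3122


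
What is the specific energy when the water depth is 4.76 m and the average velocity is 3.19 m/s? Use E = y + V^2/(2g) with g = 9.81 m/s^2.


Specific energy E = y + V^2/(2g).
Velocity head = V^2/(2g) = 3.19^2 / (2*9.81) = 10.1761 / 19.62 = 0.5187 m.
E = 4.76 + 0.5187 = 5.2787 m.

5.2787


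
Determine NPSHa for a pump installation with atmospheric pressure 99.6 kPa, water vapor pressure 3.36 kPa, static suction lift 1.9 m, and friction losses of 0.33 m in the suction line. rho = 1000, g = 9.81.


NPSHa = p_atm/(rho*g) - z_s - hf_s - p_vap/(rho*g).
p_atm/(rho*g) = 99.6*1000 / (1000*9.81) = 10.153 m.
p_vap/(rho*g) = 3.36*1000 / (1000*9.81) = 0.343 m.
NPSHa = 10.153 - 1.9 - 0.33 - 0.343
      = 7.58 m.

7.58


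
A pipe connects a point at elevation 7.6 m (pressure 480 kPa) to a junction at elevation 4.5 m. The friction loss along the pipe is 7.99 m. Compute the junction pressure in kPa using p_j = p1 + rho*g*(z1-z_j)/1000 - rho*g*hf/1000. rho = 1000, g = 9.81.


Junction pressure: p_j = p1 + rho*g*(z1 - z_j)/1000 - rho*g*hf/1000.
Elevation term = 1000*9.81*(7.6 - 4.5)/1000 = 30.411 kPa.
Friction term = 1000*9.81*7.99/1000 = 78.382 kPa.
p_j = 480 + 30.411 - 78.382 = 432.03 kPa.

432.03


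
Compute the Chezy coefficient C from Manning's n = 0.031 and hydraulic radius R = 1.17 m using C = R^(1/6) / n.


The Chezy coefficient relates to Manning's n through C = R^(1/6) / n.
R^(1/6) = 1.17^(1/6) = 1.026513.
C = 1.026513 / 0.031 = 33.11 m^(1/2)/s.

33.11


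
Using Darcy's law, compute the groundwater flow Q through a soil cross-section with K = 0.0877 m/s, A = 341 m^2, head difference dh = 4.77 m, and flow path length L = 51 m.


Darcy's law: Q = K * A * i, where i = dh/L.
Hydraulic gradient i = 4.77 / 51 = 0.093529.
Q = 0.0877 * 341 * 0.093529
  = 2.7971 m^3/s.

2.7971


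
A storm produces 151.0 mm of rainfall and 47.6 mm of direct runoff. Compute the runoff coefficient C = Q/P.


The runoff coefficient C = runoff depth / rainfall depth.
C = 47.6 / 151.0
  = 0.3152.

0.3152


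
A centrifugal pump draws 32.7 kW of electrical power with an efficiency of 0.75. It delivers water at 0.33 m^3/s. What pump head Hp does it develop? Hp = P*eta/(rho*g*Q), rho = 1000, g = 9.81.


Pump head formula: Hp = P * eta / (rho * g * Q).
Numerator: P * eta = 32.7 * 1000 * 0.75 = 24525.0 W.
Denominator: rho * g * Q = 1000 * 9.81 * 0.33 = 3237.3.
Hp = 24525.0 / 3237.3 = 7.58 m.

7.58


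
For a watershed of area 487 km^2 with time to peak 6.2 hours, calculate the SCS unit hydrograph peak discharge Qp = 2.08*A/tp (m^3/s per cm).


SCS formula: Qp = 2.08 * A / tp.
Qp = 2.08 * 487 / 6.2
   = 1012.96 / 6.2
   = 163.38 m^3/s per cm.

163.38


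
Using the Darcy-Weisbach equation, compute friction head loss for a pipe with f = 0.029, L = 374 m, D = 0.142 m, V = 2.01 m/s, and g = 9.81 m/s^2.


Darcy-Weisbach equation: h_f = f * (L/D) * V^2/(2g).
f * L/D = 0.029 * 374/0.142 = 76.3803.
V^2/(2g) = 2.01^2 / (2*9.81) = 4.0401 / 19.62 = 0.2059 m.
h_f = 76.3803 * 0.2059 = 15.728 m.

15.728


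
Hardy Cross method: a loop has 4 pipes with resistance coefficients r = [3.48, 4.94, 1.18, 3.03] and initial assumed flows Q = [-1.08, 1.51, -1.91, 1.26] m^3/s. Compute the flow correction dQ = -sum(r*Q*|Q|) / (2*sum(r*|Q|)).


Numerator terms (r*Q*|Q|): 3.48*-1.08*|-1.08| = -4.0591; 4.94*1.51*|1.51| = 11.2637; 1.18*-1.91*|-1.91| = -4.3048; 3.03*1.26*|1.26| = 4.8104.
Sum of numerator = 7.7103.
Denominator terms (r*|Q|): 3.48*|-1.08| = 3.7584; 4.94*|1.51| = 7.4594; 1.18*|-1.91| = 2.2538; 3.03*|1.26| = 3.8178.
2 * sum of denominator = 2 * 17.2894 = 34.5788.
dQ = -7.7103 / 34.5788 = -0.223 m^3/s.

-0.223


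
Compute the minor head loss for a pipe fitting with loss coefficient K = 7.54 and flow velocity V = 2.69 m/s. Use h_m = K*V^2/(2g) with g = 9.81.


Minor loss formula: h_m = K * V^2/(2g).
V^2 = 2.69^2 = 7.2361.
V^2/(2g) = 7.2361 / 19.62 = 0.3688 m.
h_m = 7.54 * 0.3688 = 2.7808 m.

2.7808


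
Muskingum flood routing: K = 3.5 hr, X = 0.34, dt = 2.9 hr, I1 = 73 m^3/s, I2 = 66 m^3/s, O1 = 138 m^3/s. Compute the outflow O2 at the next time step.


Muskingum coefficients:
denom = 2*K*(1-X) + dt = 2*3.5*(1-0.34) + 2.9 = 7.52.
C0 = (dt - 2*K*X)/denom = (2.9 - 2*3.5*0.34)/7.52 = 0.0691.
C1 = (dt + 2*K*X)/denom = (2.9 + 2*3.5*0.34)/7.52 = 0.7021.
C2 = (2*K*(1-X) - dt)/denom = 0.2287.
O2 = C0*I2 + C1*I1 + C2*O1
   = 0.0691*66 + 0.7021*73 + 0.2287*138
   = 87.38 m^3/s.

87.38


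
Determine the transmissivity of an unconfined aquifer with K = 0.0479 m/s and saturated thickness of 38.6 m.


Transmissivity is defined as T = K * h.
T = 0.0479 * 38.6
  = 1.8489 m^2/s.

1.8489


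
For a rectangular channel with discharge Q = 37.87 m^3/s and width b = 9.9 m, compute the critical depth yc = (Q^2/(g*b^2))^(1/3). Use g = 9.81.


Using yc = (Q^2 / (g * b^2))^(1/3):
Q^2 = 37.87^2 = 1434.14.
g * b^2 = 9.81 * 9.9^2 = 9.81 * 98.01 = 961.48.
Q^2 / (g*b^2) = 1434.14 / 961.48 = 1.4916.
yc = 1.4916^(1/3) = 1.1426 m.

1.1426


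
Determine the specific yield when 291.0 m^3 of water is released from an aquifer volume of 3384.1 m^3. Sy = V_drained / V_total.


Specific yield Sy = Volume drained / Total volume.
Sy = 291.0 / 3384.1
   = 0.086.

0.086


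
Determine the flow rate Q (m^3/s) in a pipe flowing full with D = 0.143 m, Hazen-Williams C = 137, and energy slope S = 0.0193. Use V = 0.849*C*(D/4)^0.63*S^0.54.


For a full circular pipe, R = D/4 = 0.143/4 = 0.0357 m.
V = 0.849 * 137 * 0.0357^0.63 * 0.0193^0.54
  = 0.849 * 137 * 0.122621 * 0.118632
  = 1.692 m/s.
Pipe area A = pi*D^2/4 = pi*0.143^2/4 = 0.0161 m^2.
Q = A * V = 0.0161 * 1.692 = 0.0272 m^3/s.

0.0272


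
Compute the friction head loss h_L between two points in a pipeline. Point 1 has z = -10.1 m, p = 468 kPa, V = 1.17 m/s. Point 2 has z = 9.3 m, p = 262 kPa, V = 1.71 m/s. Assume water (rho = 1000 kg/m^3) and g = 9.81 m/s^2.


Total head at each section: H = z + p/(rho*g) + V^2/(2g).
H1 = -10.1 + 468*1000/(1000*9.81) + 1.17^2/(2*9.81)
   = -10.1 + 47.706 + 0.0698
   = 37.676 m.
H2 = 9.3 + 262*1000/(1000*9.81) + 1.71^2/(2*9.81)
   = 9.3 + 26.707 + 0.149
   = 36.156 m.
h_L = H1 - H2 = 37.676 - 36.156 = 1.52 m.

1.52


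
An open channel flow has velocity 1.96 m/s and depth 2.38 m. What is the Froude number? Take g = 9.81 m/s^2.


The Froude number is defined as Fr = V / sqrt(g*y).
g*y = 9.81 * 2.38 = 23.3478.
sqrt(g*y) = sqrt(23.3478) = 4.832.
Fr = 1.96 / 4.832 = 0.4056.

0.4056


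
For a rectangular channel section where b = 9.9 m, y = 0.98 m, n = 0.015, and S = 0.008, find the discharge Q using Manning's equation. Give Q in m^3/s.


For a rectangular channel, the cross-sectional area A = b * y = 9.9 * 0.98 = 9.7 m^2.
The wetted perimeter P = b + 2y = 9.9 + 2*0.98 = 11.86 m.
Hydraulic radius R = A/P = 9.7/11.86 = 0.818 m.
Velocity V = (1/n)*R^(2/3)*S^(1/2) = (1/0.015)*0.818^(2/3)*0.008^(1/2) = 5.2156 m/s.
Discharge Q = A * V = 9.7 * 5.2156 = 50.602 m^3/s.

50.602


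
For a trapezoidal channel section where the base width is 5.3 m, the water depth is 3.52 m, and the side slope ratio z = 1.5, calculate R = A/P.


For a trapezoidal section with side slope z:
A = (b + z*y)*y = (5.3 + 1.5*3.52)*3.52 = 37.242 m^2.
P = b + 2*y*sqrt(1 + z^2) = 5.3 + 2*3.52*sqrt(1 + 1.5^2) = 17.992 m.
R = A/P = 37.242 / 17.992 = 2.07 m.

2.07


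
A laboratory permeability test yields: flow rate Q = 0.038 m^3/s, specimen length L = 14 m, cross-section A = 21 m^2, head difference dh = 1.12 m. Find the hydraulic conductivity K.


From K = Q*L / (A*dh):
Numerator: Q*L = 0.038 * 14 = 0.532.
Denominator: A*dh = 21 * 1.12 = 23.52.
K = 0.532 / 23.52 = 0.022619 m/s.

0.022619


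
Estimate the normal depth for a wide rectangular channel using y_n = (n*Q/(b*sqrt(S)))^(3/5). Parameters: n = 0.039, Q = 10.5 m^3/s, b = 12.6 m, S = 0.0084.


We use the wide-channel approximation y_n = (n*Q/(b*sqrt(S)))^(3/5).
sqrt(S) = sqrt(0.0084) = 0.091652.
Numerator: n*Q = 0.039 * 10.5 = 0.4095.
Denominator: b*sqrt(S) = 12.6 * 0.091652 = 1.154815.
arg = 0.3546.
y_n = 0.3546^(3/5) = 0.5368 m.

0.5368


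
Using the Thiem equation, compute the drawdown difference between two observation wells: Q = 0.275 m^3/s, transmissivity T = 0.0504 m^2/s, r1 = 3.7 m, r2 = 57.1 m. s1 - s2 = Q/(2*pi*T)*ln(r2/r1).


Thiem equation: s1 - s2 = Q/(2*pi*T) * ln(r2/r1).
ln(r2/r1) = ln(57.1/3.7) = 2.7365.
Q/(2*pi*T) = 0.275 / (2*pi*0.0504) = 0.275 / 0.3167 = 0.8684.
s1 - s2 = 0.8684 * 2.7365 = 2.3764 m.

2.3764


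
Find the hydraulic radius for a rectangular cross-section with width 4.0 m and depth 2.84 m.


For a rectangular section:
Flow area A = b * y = 4.0 * 2.84 = 11.36 m^2.
Wetted perimeter P = b + 2y = 4.0 + 2*2.84 = 9.68 m.
Hydraulic radius R = A/P = 11.36 / 9.68 = 1.1736 m.

1.1736


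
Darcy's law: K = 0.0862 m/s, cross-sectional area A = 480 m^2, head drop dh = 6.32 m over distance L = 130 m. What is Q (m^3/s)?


Darcy's law: Q = K * A * i, where i = dh/L.
Hydraulic gradient i = 6.32 / 130 = 0.048615.
Q = 0.0862 * 480 * 0.048615
  = 2.0115 m^3/s.

2.0115


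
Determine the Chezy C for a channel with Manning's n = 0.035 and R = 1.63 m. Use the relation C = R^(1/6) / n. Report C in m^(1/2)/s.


The Chezy coefficient relates to Manning's n through C = R^(1/6) / n.
R^(1/6) = 1.63^(1/6) = 1.084837.
C = 1.084837 / 0.035 = 31.0 m^(1/2)/s.

31.0


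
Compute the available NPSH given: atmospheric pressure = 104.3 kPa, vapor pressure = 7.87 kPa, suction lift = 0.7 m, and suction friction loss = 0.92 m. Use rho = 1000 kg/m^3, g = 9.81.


NPSHa = p_atm/(rho*g) - z_s - hf_s - p_vap/(rho*g).
p_atm/(rho*g) = 104.3*1000 / (1000*9.81) = 10.632 m.
p_vap/(rho*g) = 7.87*1000 / (1000*9.81) = 0.802 m.
NPSHa = 10.632 - 0.7 - 0.92 - 0.802
      = 8.21 m.

8.21


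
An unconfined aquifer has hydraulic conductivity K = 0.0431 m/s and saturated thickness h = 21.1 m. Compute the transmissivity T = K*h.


Transmissivity is defined as T = K * h.
T = 0.0431 * 21.1
  = 0.9094 m^2/s.

0.9094


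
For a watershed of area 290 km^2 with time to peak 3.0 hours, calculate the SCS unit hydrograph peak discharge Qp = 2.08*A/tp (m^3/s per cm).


SCS formula: Qp = 2.08 * A / tp.
Qp = 2.08 * 290 / 3.0
   = 603.2 / 3.0
   = 201.07 m^3/s per cm.

201.07


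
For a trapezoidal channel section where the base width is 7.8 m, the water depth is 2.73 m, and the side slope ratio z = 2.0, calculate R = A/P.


For a trapezoidal section with side slope z:
A = (b + z*y)*y = (7.8 + 2.0*2.73)*2.73 = 36.2 m^2.
P = b + 2*y*sqrt(1 + z^2) = 7.8 + 2*2.73*sqrt(1 + 2.0^2) = 20.009 m.
R = A/P = 36.2 / 20.009 = 1.8092 m.

1.8092


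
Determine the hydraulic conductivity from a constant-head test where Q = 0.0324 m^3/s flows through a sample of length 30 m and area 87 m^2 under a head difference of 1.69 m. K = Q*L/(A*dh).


From K = Q*L / (A*dh):
Numerator: Q*L = 0.0324 * 30 = 0.972.
Denominator: A*dh = 87 * 1.69 = 147.03.
K = 0.972 / 147.03 = 0.006611 m/s.

0.006611


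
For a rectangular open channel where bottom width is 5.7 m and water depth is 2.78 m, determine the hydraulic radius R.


For a rectangular section:
Flow area A = b * y = 5.7 * 2.78 = 15.85 m^2.
Wetted perimeter P = b + 2y = 5.7 + 2*2.78 = 11.26 m.
Hydraulic radius R = A/P = 15.85 / 11.26 = 1.4073 m.

1.4073


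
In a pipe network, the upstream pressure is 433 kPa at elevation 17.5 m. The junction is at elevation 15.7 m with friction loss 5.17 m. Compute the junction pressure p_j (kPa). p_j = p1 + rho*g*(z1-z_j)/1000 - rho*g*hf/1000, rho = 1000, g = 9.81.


Junction pressure: p_j = p1 + rho*g*(z1 - z_j)/1000 - rho*g*hf/1000.
Elevation term = 1000*9.81*(17.5 - 15.7)/1000 = 17.658 kPa.
Friction term = 1000*9.81*5.17/1000 = 50.718 kPa.
p_j = 433 + 17.658 - 50.718 = 399.94 kPa.

399.94


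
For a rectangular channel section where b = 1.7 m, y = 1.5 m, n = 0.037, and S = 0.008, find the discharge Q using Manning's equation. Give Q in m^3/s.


For a rectangular channel, the cross-sectional area A = b * y = 1.7 * 1.5 = 2.55 m^2.
The wetted perimeter P = b + 2y = 1.7 + 2*1.5 = 4.7 m.
Hydraulic radius R = A/P = 2.55/4.7 = 0.5426 m.
Velocity V = (1/n)*R^(2/3)*S^(1/2) = (1/0.037)*0.5426^(2/3)*0.008^(1/2) = 1.6081 m/s.
Discharge Q = A * V = 2.55 * 1.6081 = 4.101 m^3/s.

4.101


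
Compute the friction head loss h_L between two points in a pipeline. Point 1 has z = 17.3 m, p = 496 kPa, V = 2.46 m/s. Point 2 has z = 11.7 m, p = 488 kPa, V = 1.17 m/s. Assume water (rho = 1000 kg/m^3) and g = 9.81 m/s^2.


Total head at each section: H = z + p/(rho*g) + V^2/(2g).
H1 = 17.3 + 496*1000/(1000*9.81) + 2.46^2/(2*9.81)
   = 17.3 + 50.561 + 0.3084
   = 68.169 m.
H2 = 11.7 + 488*1000/(1000*9.81) + 1.17^2/(2*9.81)
   = 11.7 + 49.745 + 0.0698
   = 61.515 m.
h_L = H1 - H2 = 68.169 - 61.515 = 6.654 m.

6.654


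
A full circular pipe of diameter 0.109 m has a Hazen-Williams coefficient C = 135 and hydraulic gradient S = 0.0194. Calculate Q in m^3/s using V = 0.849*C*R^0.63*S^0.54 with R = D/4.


For a full circular pipe, R = D/4 = 0.109/4 = 0.0272 m.
V = 0.849 * 135 * 0.0272^0.63 * 0.0194^0.54
  = 0.849 * 135 * 0.103343 * 0.118963
  = 1.4091 m/s.
Pipe area A = pi*D^2/4 = pi*0.109^2/4 = 0.0093 m^2.
Q = A * V = 0.0093 * 1.4091 = 0.0131 m^3/s.

0.0131


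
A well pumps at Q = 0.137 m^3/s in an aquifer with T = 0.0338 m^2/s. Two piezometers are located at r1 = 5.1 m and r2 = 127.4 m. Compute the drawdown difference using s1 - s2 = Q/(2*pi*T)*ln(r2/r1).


Thiem equation: s1 - s2 = Q/(2*pi*T) * ln(r2/r1).
ln(r2/r1) = ln(127.4/5.1) = 3.2181.
Q/(2*pi*T) = 0.137 / (2*pi*0.0338) = 0.137 / 0.2124 = 0.6451.
s1 - s2 = 0.6451 * 3.2181 = 2.076 m.

2.076


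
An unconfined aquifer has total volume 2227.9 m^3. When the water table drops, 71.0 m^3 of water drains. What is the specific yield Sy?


Specific yield Sy = Volume drained / Total volume.
Sy = 71.0 / 2227.9
   = 0.0319.

0.0319


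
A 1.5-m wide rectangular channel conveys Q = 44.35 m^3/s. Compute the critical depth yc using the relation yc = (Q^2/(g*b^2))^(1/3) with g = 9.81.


Using yc = (Q^2 / (g * b^2))^(1/3):
Q^2 = 44.35^2 = 1966.92.
g * b^2 = 9.81 * 1.5^2 = 9.81 * 2.25 = 22.07.
Q^2 / (g*b^2) = 1966.92 / 22.07 = 89.1219.
yc = 89.1219^(1/3) = 4.4666 m.

4.4666


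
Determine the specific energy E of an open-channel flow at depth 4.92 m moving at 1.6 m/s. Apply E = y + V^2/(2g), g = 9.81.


Specific energy E = y + V^2/(2g).
Velocity head = V^2/(2g) = 1.6^2 / (2*9.81) = 2.56 / 19.62 = 0.1305 m.
E = 4.92 + 0.1305 = 5.0505 m.

5.0505


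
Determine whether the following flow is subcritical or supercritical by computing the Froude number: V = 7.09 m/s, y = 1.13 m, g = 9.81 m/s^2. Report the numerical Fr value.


The Froude number is defined as Fr = V / sqrt(g*y).
g*y = 9.81 * 1.13 = 11.0853.
sqrt(g*y) = sqrt(11.0853) = 3.3295.
Fr = 7.09 / 3.3295 = 2.1295.
Since Fr > 1, the flow is supercritical.

2.1295


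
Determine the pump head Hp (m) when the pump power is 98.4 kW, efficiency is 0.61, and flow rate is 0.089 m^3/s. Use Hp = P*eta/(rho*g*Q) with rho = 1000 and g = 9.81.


Pump head formula: Hp = P * eta / (rho * g * Q).
Numerator: P * eta = 98.4 * 1000 * 0.61 = 60024.0 W.
Denominator: rho * g * Q = 1000 * 9.81 * 0.089 = 873.09.
Hp = 60024.0 / 873.09 = 68.75 m.

68.75


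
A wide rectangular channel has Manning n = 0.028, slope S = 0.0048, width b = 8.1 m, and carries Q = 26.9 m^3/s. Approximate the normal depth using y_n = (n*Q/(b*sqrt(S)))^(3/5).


We use the wide-channel approximation y_n = (n*Q/(b*sqrt(S)))^(3/5).
sqrt(S) = sqrt(0.0048) = 0.069282.
Numerator: n*Q = 0.028 * 26.9 = 0.7532.
Denominator: b*sqrt(S) = 8.1 * 0.069282 = 0.561184.
arg = 1.3422.
y_n = 1.3422^(3/5) = 1.1931 m.

1.1931


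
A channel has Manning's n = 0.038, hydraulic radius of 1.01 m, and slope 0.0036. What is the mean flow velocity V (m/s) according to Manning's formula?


Manning's equation gives V = (1/n) * R^(2/3) * S^(1/2).
First, compute R^(2/3) = 1.01^(2/3) = 1.0067.
Next, S^(1/2) = 0.0036^(1/2) = 0.06.
Then 1/n = 1/0.038 = 26.32.
V = 26.32 * 1.0067 * 0.06 = 1.5895 m/s.

1.5895


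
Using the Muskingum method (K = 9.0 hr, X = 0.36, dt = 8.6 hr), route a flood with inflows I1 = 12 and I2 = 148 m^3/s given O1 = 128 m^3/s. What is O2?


Muskingum coefficients:
denom = 2*K*(1-X) + dt = 2*9.0*(1-0.36) + 8.6 = 20.12.
C0 = (dt - 2*K*X)/denom = (8.6 - 2*9.0*0.36)/20.12 = 0.1054.
C1 = (dt + 2*K*X)/denom = (8.6 + 2*9.0*0.36)/20.12 = 0.7495.
C2 = (2*K*(1-X) - dt)/denom = 0.1451.
O2 = C0*I2 + C1*I1 + C2*O1
   = 0.1054*148 + 0.7495*12 + 0.1451*128
   = 43.17 m^3/s.

43.17


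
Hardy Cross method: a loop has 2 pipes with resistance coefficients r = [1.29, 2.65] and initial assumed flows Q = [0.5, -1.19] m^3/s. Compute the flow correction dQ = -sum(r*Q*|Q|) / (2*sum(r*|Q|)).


Numerator terms (r*Q*|Q|): 1.29*0.5*|0.5| = 0.3225; 2.65*-1.19*|-1.19| = -3.7527.
Sum of numerator = -3.4302.
Denominator terms (r*|Q|): 1.29*|0.5| = 0.645; 2.65*|-1.19| = 3.1535.
2 * sum of denominator = 2 * 3.7985 = 7.597.
dQ = --3.4302 / 7.597 = 0.4515 m^3/s.

0.4515


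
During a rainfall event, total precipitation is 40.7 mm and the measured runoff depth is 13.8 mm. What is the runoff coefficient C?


The runoff coefficient C = runoff depth / rainfall depth.
C = 13.8 / 40.7
  = 0.3391.

0.3391


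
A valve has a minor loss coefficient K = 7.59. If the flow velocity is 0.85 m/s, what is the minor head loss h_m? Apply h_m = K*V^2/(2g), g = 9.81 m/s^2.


Minor loss formula: h_m = K * V^2/(2g).
V^2 = 0.85^2 = 0.7225.
V^2/(2g) = 0.7225 / 19.62 = 0.0368 m.
h_m = 7.59 * 0.0368 = 0.2795 m.

0.2795


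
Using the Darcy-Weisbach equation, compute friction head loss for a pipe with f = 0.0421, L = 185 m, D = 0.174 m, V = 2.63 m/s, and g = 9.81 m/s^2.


Darcy-Weisbach equation: h_f = f * (L/D) * V^2/(2g).
f * L/D = 0.0421 * 185/0.174 = 44.7615.
V^2/(2g) = 2.63^2 / (2*9.81) = 6.9169 / 19.62 = 0.3525 m.
h_f = 44.7615 * 0.3525 = 15.78 m.

15.78


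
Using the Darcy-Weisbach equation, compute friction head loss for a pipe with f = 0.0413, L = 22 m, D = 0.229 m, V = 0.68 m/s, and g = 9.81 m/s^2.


Darcy-Weisbach equation: h_f = f * (L/D) * V^2/(2g).
f * L/D = 0.0413 * 22/0.229 = 3.9677.
V^2/(2g) = 0.68^2 / (2*9.81) = 0.4624 / 19.62 = 0.0236 m.
h_f = 3.9677 * 0.0236 = 0.094 m.

0.094


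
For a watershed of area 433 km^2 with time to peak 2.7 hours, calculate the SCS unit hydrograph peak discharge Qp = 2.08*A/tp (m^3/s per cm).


SCS formula: Qp = 2.08 * A / tp.
Qp = 2.08 * 433 / 2.7
   = 900.64 / 2.7
   = 333.57 m^3/s per cm.

333.57


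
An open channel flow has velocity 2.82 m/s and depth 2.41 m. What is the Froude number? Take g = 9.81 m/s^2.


The Froude number is defined as Fr = V / sqrt(g*y).
g*y = 9.81 * 2.41 = 23.6421.
sqrt(g*y) = sqrt(23.6421) = 4.8623.
Fr = 2.82 / 4.8623 = 0.58.

0.58


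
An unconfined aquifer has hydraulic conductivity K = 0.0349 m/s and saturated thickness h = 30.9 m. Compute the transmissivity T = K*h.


Transmissivity is defined as T = K * h.
T = 0.0349 * 30.9
  = 1.0784 m^2/s.

1.0784


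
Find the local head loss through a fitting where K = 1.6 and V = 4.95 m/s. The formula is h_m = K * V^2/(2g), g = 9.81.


Minor loss formula: h_m = K * V^2/(2g).
V^2 = 4.95^2 = 24.5025.
V^2/(2g) = 24.5025 / 19.62 = 1.2489 m.
h_m = 1.6 * 1.2489 = 1.9982 m.

1.9982


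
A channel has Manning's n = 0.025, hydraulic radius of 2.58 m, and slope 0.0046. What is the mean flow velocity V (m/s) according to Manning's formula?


Manning's equation gives V = (1/n) * R^(2/3) * S^(1/2).
First, compute R^(2/3) = 2.58^(2/3) = 1.8811.
Next, S^(1/2) = 0.0046^(1/2) = 0.067823.
Then 1/n = 1/0.025 = 40.0.
V = 40.0 * 1.8811 * 0.067823 = 5.1033 m/s.

5.1033


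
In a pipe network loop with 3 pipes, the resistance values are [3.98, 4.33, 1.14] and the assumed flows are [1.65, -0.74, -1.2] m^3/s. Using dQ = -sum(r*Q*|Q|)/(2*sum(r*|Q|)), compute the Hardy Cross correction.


Numerator terms (r*Q*|Q|): 3.98*1.65*|1.65| = 10.8355; 4.33*-0.74*|-0.74| = -2.3711; 1.14*-1.2*|-1.2| = -1.6416.
Sum of numerator = 6.8228.
Denominator terms (r*|Q|): 3.98*|1.65| = 6.567; 4.33*|-0.74| = 3.2042; 1.14*|-1.2| = 1.368.
2 * sum of denominator = 2 * 11.1392 = 22.2784.
dQ = -6.8228 / 22.2784 = -0.3063 m^3/s.

-0.3063


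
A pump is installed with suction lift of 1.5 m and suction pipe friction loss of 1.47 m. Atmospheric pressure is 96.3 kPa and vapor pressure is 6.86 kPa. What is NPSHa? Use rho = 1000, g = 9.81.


NPSHa = p_atm/(rho*g) - z_s - hf_s - p_vap/(rho*g).
p_atm/(rho*g) = 96.3*1000 / (1000*9.81) = 9.817 m.
p_vap/(rho*g) = 6.86*1000 / (1000*9.81) = 0.699 m.
NPSHa = 9.817 - 1.5 - 1.47 - 0.699
      = 6.15 m.

6.15


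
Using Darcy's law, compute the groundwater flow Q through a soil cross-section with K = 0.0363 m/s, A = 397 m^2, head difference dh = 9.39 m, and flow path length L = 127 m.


Darcy's law: Q = K * A * i, where i = dh/L.
Hydraulic gradient i = 9.39 / 127 = 0.073937.
Q = 0.0363 * 397 * 0.073937
  = 1.0655 m^3/s.

1.0655


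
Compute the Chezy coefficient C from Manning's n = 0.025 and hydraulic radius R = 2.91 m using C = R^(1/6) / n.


The Chezy coefficient relates to Manning's n through C = R^(1/6) / n.
R^(1/6) = 2.91^(1/6) = 1.194856.
C = 1.194856 / 0.025 = 47.79 m^(1/2)/s.

47.79


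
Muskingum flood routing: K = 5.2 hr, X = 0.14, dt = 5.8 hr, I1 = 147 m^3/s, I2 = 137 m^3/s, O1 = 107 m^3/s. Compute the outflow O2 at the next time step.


Muskingum coefficients:
denom = 2*K*(1-X) + dt = 2*5.2*(1-0.14) + 5.8 = 14.744.
C0 = (dt - 2*K*X)/denom = (5.8 - 2*5.2*0.14)/14.744 = 0.2946.
C1 = (dt + 2*K*X)/denom = (5.8 + 2*5.2*0.14)/14.744 = 0.4921.
C2 = (2*K*(1-X) - dt)/denom = 0.2132.
O2 = C0*I2 + C1*I1 + C2*O1
   = 0.2946*137 + 0.4921*147 + 0.2132*107
   = 135.52 m^3/s.

135.52


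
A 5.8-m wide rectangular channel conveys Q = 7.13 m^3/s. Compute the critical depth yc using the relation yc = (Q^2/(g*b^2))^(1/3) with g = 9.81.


Using yc = (Q^2 / (g * b^2))^(1/3):
Q^2 = 7.13^2 = 50.84.
g * b^2 = 9.81 * 5.8^2 = 9.81 * 33.64 = 330.01.
Q^2 / (g*b^2) = 50.84 / 330.01 = 0.1541.
yc = 0.1541^(1/3) = 0.5361 m.

0.5361


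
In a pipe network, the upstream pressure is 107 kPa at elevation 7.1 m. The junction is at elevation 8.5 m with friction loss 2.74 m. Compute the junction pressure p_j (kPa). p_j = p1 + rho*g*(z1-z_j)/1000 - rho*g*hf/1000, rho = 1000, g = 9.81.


Junction pressure: p_j = p1 + rho*g*(z1 - z_j)/1000 - rho*g*hf/1000.
Elevation term = 1000*9.81*(7.1 - 8.5)/1000 = -13.734 kPa.
Friction term = 1000*9.81*2.74/1000 = 26.879 kPa.
p_j = 107 + -13.734 - 26.879 = 66.39 kPa.

66.39


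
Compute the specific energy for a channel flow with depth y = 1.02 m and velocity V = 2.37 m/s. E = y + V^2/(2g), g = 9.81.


Specific energy E = y + V^2/(2g).
Velocity head = V^2/(2g) = 2.37^2 / (2*9.81) = 5.6169 / 19.62 = 0.2863 m.
E = 1.02 + 0.2863 = 1.3063 m.

1.3063


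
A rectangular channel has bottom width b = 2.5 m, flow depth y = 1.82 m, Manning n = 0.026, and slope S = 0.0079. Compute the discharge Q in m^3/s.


For a rectangular channel, the cross-sectional area A = b * y = 2.5 * 1.82 = 4.55 m^2.
The wetted perimeter P = b + 2y = 2.5 + 2*1.82 = 6.14 m.
Hydraulic radius R = A/P = 4.55/6.14 = 0.741 m.
Velocity V = (1/n)*R^(2/3)*S^(1/2) = (1/0.026)*0.741^(2/3)*0.0079^(1/2) = 2.7994 m/s.
Discharge Q = A * V = 4.55 * 2.7994 = 12.737 m^3/s.

12.737


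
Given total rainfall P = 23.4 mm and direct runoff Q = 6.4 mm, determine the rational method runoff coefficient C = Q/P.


The runoff coefficient C = runoff depth / rainfall depth.
C = 6.4 / 23.4
  = 0.2735.

0.2735


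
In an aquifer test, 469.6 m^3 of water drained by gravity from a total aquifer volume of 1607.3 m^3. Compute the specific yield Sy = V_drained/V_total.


Specific yield Sy = Volume drained / Total volume.
Sy = 469.6 / 1607.3
   = 0.2922.

0.2922


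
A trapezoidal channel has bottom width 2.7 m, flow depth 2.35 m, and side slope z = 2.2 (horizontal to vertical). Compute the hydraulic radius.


For a trapezoidal section with side slope z:
A = (b + z*y)*y = (2.7 + 2.2*2.35)*2.35 = 18.495 m^2.
P = b + 2*y*sqrt(1 + z^2) = 2.7 + 2*2.35*sqrt(1 + 2.2^2) = 14.058 m.
R = A/P = 18.495 / 14.058 = 1.3156 m.

1.3156


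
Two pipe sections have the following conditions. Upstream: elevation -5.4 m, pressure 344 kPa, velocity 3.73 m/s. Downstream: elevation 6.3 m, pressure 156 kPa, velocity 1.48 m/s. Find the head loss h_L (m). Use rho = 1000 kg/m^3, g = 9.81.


Total head at each section: H = z + p/(rho*g) + V^2/(2g).
H1 = -5.4 + 344*1000/(1000*9.81) + 3.73^2/(2*9.81)
   = -5.4 + 35.066 + 0.7091
   = 30.375 m.
H2 = 6.3 + 156*1000/(1000*9.81) + 1.48^2/(2*9.81)
   = 6.3 + 15.902 + 0.1116
   = 22.314 m.
h_L = H1 - H2 = 30.375 - 22.314 = 8.062 m.

8.062


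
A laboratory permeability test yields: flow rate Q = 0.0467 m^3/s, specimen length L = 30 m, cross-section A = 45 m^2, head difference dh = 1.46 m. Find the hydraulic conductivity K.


From K = Q*L / (A*dh):
Numerator: Q*L = 0.0467 * 30 = 1.401.
Denominator: A*dh = 45 * 1.46 = 65.7.
K = 1.401 / 65.7 = 0.021324 m/s.

0.021324


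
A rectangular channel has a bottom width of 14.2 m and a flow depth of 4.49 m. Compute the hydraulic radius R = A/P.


For a rectangular section:
Flow area A = b * y = 14.2 * 4.49 = 63.76 m^2.
Wetted perimeter P = b + 2y = 14.2 + 2*4.49 = 23.18 m.
Hydraulic radius R = A/P = 63.76 / 23.18 = 2.7506 m.

2.7506


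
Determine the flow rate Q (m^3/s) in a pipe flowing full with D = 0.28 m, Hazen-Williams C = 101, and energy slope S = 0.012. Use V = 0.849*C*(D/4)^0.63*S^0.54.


For a full circular pipe, R = D/4 = 0.28/4 = 0.07 m.
V = 0.849 * 101 * 0.07^0.63 * 0.012^0.54
  = 0.849 * 101 * 0.187246 * 0.091782
  = 1.4737 m/s.
Pipe area A = pi*D^2/4 = pi*0.28^2/4 = 0.0616 m^2.
Q = A * V = 0.0616 * 1.4737 = 0.0907 m^3/s.

0.0907


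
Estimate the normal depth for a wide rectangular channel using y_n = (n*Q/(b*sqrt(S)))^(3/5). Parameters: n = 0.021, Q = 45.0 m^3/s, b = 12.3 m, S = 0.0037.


We use the wide-channel approximation y_n = (n*Q/(b*sqrt(S)))^(3/5).
sqrt(S) = sqrt(0.0037) = 0.060828.
Numerator: n*Q = 0.021 * 45.0 = 0.945.
Denominator: b*sqrt(S) = 12.3 * 0.060828 = 0.748184.
arg = 1.2631.
y_n = 1.2631^(3/5) = 1.1504 m.

1.1504


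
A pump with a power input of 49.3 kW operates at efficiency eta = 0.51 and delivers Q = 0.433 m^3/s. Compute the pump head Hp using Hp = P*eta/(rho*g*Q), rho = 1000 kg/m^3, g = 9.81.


Pump head formula: Hp = P * eta / (rho * g * Q).
Numerator: P * eta = 49.3 * 1000 * 0.51 = 25143.0 W.
Denominator: rho * g * Q = 1000 * 9.81 * 0.433 = 4247.73.
Hp = 25143.0 / 4247.73 = 5.92 m.

5.92


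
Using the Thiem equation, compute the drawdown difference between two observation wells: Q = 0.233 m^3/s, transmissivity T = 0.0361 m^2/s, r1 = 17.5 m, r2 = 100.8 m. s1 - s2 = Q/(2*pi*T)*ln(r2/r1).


Thiem equation: s1 - s2 = Q/(2*pi*T) * ln(r2/r1).
ln(r2/r1) = ln(100.8/17.5) = 1.7509.
Q/(2*pi*T) = 0.233 / (2*pi*0.0361) = 0.233 / 0.2268 = 1.0272.
s1 - s2 = 1.0272 * 1.7509 = 1.7986 m.

1.7986


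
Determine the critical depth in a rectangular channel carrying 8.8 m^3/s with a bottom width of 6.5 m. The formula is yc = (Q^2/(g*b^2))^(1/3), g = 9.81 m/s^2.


Using yc = (Q^2 / (g * b^2))^(1/3):
Q^2 = 8.8^2 = 77.44.
g * b^2 = 9.81 * 6.5^2 = 9.81 * 42.25 = 414.47.
Q^2 / (g*b^2) = 77.44 / 414.47 = 0.1868.
yc = 0.1868^(1/3) = 0.5717 m.

0.5717


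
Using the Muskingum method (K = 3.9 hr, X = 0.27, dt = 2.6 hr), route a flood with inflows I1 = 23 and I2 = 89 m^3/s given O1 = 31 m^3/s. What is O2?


Muskingum coefficients:
denom = 2*K*(1-X) + dt = 2*3.9*(1-0.27) + 2.6 = 8.294.
C0 = (dt - 2*K*X)/denom = (2.6 - 2*3.9*0.27)/8.294 = 0.0596.
C1 = (dt + 2*K*X)/denom = (2.6 + 2*3.9*0.27)/8.294 = 0.5674.
C2 = (2*K*(1-X) - dt)/denom = 0.373.
O2 = C0*I2 + C1*I1 + C2*O1
   = 0.0596*89 + 0.5674*23 + 0.373*31
   = 29.92 m^3/s.

29.92


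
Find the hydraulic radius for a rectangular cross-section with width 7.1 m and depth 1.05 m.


For a rectangular section:
Flow area A = b * y = 7.1 * 1.05 = 7.46 m^2.
Wetted perimeter P = b + 2y = 7.1 + 2*1.05 = 9.2 m.
Hydraulic radius R = A/P = 7.46 / 9.2 = 0.8103 m.

0.8103


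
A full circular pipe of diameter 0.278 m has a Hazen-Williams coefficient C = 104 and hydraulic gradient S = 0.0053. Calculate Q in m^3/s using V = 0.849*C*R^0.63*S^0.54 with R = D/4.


For a full circular pipe, R = D/4 = 0.278/4 = 0.0695 m.
V = 0.849 * 104 * 0.0695^0.63 * 0.0053^0.54
  = 0.849 * 104 * 0.186402 * 0.059035
  = 0.9716 m/s.
Pipe area A = pi*D^2/4 = pi*0.278^2/4 = 0.0607 m^2.
Q = A * V = 0.0607 * 0.9716 = 0.059 m^3/s.

0.059


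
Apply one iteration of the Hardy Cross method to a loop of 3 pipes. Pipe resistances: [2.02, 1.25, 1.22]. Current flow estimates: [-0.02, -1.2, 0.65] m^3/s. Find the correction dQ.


Numerator terms (r*Q*|Q|): 2.02*-0.02*|-0.02| = -0.0008; 1.25*-1.2*|-1.2| = -1.8; 1.22*0.65*|0.65| = 0.5155.
Sum of numerator = -1.2854.
Denominator terms (r*|Q|): 2.02*|-0.02| = 0.0404; 1.25*|-1.2| = 1.5; 1.22*|0.65| = 0.793.
2 * sum of denominator = 2 * 2.3334 = 4.6668.
dQ = --1.2854 / 4.6668 = 0.2754 m^3/s.

0.2754
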